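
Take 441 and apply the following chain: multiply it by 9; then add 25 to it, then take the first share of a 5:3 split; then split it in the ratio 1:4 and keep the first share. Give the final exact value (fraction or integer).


Start with 441.
Step 1: Multiply by 9: 441 * 9 = 3969
Step 2: Add 25: 3969+25=3994; split 5:3 first = 3994*5/8 = 9985/4
Step 3: Split 1:4, first share = 9985/4 * 1/5 = 1997/4
Final result = 1997/4

1997/4


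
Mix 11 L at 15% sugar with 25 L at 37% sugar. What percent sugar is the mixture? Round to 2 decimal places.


Solute in mixture 1 = 15% of 11 L = 11*15/100 = 33/20 L
Solute in mixture 2 = 37% of 25 L = 25*37/100 = 37/4 L
Total solute = 33/20 + 37/4 = 109/10 L
Total volume = 11 + 25 = 36 L
Final concentration = 109/10/36 * 100 = 30.28%

30.28


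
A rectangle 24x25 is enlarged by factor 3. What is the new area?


Original dimensions: 24 x 25
Enlargement factor = 3
New width = 24 * 3 = 72
New height = 25 * 3 = 75
New area = 72 * 75 = 5400

5400


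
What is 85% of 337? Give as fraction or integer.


Compute 85% of 337
Convert percentage: 85% = 85/100
Multiply: 337 * 85/100
= 28645/100
= 5729/20

5729/20


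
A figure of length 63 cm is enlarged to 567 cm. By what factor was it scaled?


Original length = 63 cm
Scaled length = 567 cm
Scale factor = 567 / 63
= 9

9


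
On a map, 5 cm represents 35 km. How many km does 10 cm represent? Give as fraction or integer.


Map scale: 5 cm = 35 km
Measured distance on map = 10 cm
Set up proportion: 10 * 35 / 5
= 350 / 5
= 70 km

70


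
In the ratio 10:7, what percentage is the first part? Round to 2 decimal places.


Total parts = 10 + 7 = 17
First part fraction = 10/17
Percentage = (10/17) * 100
= 0.588235 * 100
= 58.82%

58.82


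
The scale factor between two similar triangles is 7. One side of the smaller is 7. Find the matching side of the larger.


Similar triangles have proportional sides
Scale factor = 7
Smaller side = 7
Corresponding larger side = 7 * 7
= 49

49


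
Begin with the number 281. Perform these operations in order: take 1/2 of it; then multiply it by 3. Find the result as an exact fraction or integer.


Start with 281.
Step 1: Take 1/2: 281 * 1/2 = 281/2
Step 2: Multiply by 3: 281/2 * 3 = 843/2
Final result = 843/2

843/2


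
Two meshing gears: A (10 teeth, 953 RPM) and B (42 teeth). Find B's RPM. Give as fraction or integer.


Gear ratio: teeth_A * RPM_A = teeth_B * RPM_B
10 * 953 = 42 * RPM_B
9530 = 42 * RPM_B
RPM_B = 9530 / 42
RPM_B = 4765/21

4765/21


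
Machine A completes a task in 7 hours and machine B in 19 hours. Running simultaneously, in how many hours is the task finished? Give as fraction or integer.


Rate of A = 1/7 job per hour
Rate of B = 1/19 job per hour
Combined rate = 1/7 + 1/19
Find common denominator: (19 + 7)/(7*19) = 26/133
Combined rate = 26/133 job per hour
Time together = 1 / (26/133) = 133/26 hours

133/26


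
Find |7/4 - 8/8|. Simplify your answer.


Simplify: 7/4 = 7/4 and 8/8 = 1
Find common denominator: LCD = 4
Convert: 7/4 and 4/4
Difference = |7 - 4|/4 = 3/4
Simplified = 3/4

3/4


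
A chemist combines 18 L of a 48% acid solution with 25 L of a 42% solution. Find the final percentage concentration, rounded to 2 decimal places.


Solute in mixture 1 = 48% of 18 L = 18*48/100 = 216/25 L
Solute in mixture 2 = 42% of 25 L = 25*42/100 = 21/2 L
Total solute = 216/25 + 21/2 = 957/50 L
Total volume = 18 + 25 = 43 L
Final concentration = 957/50/43 * 100 = 44.51%

44.51


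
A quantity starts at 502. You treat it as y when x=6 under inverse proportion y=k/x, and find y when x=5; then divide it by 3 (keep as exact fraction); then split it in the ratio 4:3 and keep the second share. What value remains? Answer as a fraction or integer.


Start with 502.
Step 1: Inverse prop: k = (502)*6; new y = k/5 = 502*6/5 = 3012/5
Step 2: Divide by 3: 3012/5 / 3 = 1004/5
Step 3: Split 4:3, second share = 1004/5 * 3/7 = 3012/35
Final result = 3012/35

3012/35


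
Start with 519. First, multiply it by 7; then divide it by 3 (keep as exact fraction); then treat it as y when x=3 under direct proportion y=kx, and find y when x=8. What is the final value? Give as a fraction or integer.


Start with 519.
Step 1: Multiply by 7: 519 * 7 = 3633
Step 2: Divide by 3: 3633 / 3 = 1211
Step 3: Direct prop: k = (1211)/3; new y = k*8 = 1211*8/3 = 9688/3
Final result = 9688/3

9688/3


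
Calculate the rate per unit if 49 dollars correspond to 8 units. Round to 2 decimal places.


Total dollars = 49
Number of units = 8
Unit rate = 49 / 8
= 6.13 dollars per unit

6.13


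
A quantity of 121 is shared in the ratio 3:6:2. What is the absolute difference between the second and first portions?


Total parts = 3 + 6 + 2 = 11
Value per part = 121 / 11 = 11
Shares: 3*11=33, 6*11=66, 2*11=22
Second share = 66, first share = 33
Difference = |66 - 33| = 33

33


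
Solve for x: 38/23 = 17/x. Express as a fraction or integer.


Setting up: 38/23 = 17/x
Cross multiply: 38 * x = 23 * 17
38x = 391
x = 391/38
x = 391/38

391/38


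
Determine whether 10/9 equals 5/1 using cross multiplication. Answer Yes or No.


Cross multiply to check 10/9 = 5/1
Left cross product: 10 * 1 = 10
Right cross product: 9 * 5 = 45
10 != 45
Not equal, so proportions differ => No

No


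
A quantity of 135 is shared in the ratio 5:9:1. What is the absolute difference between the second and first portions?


Total parts = 5 + 9 + 1 = 15
Value per part = 135 / 15 = 9
Shares: 5*9=45, 9*9=81, 1*9=9
Second share = 81, first share = 45
Difference = |81 - 45| = 36

36


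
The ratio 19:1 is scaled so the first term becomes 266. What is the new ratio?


Original ratio: 19:1
First term target: 266
Scale factor = 266 / 19 = 14
Multiply second term: 1 * 14 = 14
Equivalent ratio = 266:14

266:14


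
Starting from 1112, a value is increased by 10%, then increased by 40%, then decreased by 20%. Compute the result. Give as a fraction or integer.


Start: 1112
Step 1: increase by 10% => multiply by 110/100
  1112 * 110/100 = 6116/5
Step 2: increase by 40% => multiply by 140/100
  6116/5 * 140/100 = 42812/25
Step 3: decrease by 20% => multiply by 80/100
  42812/25 * 80/100 = 171248/125
Final value = 171248/125

171248/125


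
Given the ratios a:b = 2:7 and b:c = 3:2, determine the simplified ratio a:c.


Given a:b = 2:7 and b:c = 3:2
Make b consistent. Multiply first ratio by 3: a:b = 6:21
Multiply second ratio by 7: b:c = 21:14
Now b = 21 in both, so a:b:c = 6:21:14
Therefore a:c = 6:14
Simplify by GCD: a:c = 3:7

3:7


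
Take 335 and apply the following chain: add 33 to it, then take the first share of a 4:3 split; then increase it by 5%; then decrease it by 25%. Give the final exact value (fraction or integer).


Start with 335.
Step 1: Add 33: 335+33=368; split 4:3 first = 368*4/7 = 1472/7
Step 2: Increase by 5%: 1472/7 * 105/100 = 1104/5
Step 3: Decrease by 25%: 1104/5 * 75/100 = 828/5
Final result = 828/5

828/5


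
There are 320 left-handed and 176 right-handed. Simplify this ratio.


Find GCD(320, 176)
GCD = 16
Divide both by 16: 320/16 = 20, 176/16 = 11
Simplified ratio = 20:11

20:11


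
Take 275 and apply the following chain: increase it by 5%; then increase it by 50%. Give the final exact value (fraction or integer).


Start with 275.
Step 1: Increase by 5%: 275 * 105/100 = 1155/4
Step 2: Increase by 50%: 1155/4 * 150/100 = 3465/8
Final result = 3465/8

3465/8


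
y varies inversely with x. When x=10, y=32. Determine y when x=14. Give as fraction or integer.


Inverse proportion: y = k/x
Find k: k = 10 * 32 = 320
Compute y at x=14: y = 320/14
y = 160/7

160/7


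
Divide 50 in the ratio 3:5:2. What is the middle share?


Ratio = 3:5:2
Total parts = 3 + 5 + 2 = 10
Value per part = 50 / 10 = 5
First share = 3 * 5 = 15
Middle share = 5 * 5 = 25
Third share = 2 * 5 = 10

25


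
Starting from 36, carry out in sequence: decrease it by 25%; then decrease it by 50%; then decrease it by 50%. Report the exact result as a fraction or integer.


Start with 36.
Step 1: Decrease by 25%: 36 * 75/100 = 27
Step 2: Decrease by 50%: 27 * 50/100 = 27/2
Step 3: Decrease by 50%: 27/2 * 50/100 = 27/4
Final result = 27/4

27/4


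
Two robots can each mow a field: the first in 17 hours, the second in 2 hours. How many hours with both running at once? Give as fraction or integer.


Rate of A = 1/17 job per hour
Rate of B = 1/2 job per hour
Combined rate = 1/17 + 1/2
Find common denominator: (2 + 17)/(17*2) = 19/34
Combined rate = 19/34 job per hour
Time together = 1 / (19/34) = 34/19 hours

34/19


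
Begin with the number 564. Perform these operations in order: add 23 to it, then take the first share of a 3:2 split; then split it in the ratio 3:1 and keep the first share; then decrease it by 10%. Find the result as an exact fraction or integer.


Start with 564.
Step 1: Add 23: 564+23=587; split 3:2 first = 587*3/5 = 1761/5
Step 2: Split 3:1, first share = 1761/5 * 3/4 = 5283/20
Step 3: Decrease by 10%: 5283/20 * 90/100 = 47547/200
Final result = 47547/200

47547/200


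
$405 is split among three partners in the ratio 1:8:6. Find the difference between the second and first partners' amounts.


Total parts = 1 + 8 + 6 = 15
Value per part = 405 / 15 = 27
Shares: 1*27=27, 8*27=216, 6*27=162
Second share = 216, first share = 27
Difference = |216 - 27| = 189

189


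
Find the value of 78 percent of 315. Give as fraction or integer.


Compute 78% of 315
Convert percentage: 78% = 78/100
Multiply: 315 * 78/100
= 24570/100
= 2457/10

2457/10


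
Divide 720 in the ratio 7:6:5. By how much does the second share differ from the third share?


Total parts = 7 + 6 + 5 = 18
Value per part = 720 / 18 = 40
Shares: 7*40=280, 6*40=240, 5*40=200
Second share = 240, third share = 200
Difference = |240 - 200| = 40

40


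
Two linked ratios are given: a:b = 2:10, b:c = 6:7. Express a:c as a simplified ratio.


Given a:b = 2:10 and b:c = 6:7
Make b consistent. Multiply first ratio by 6: a:b = 12:60
Multiply second ratio by 10: b:c = 60:70
Now b = 60 in both, so a:b:c = 12:60:70
Therefore a:c = 12:70
Simplify by GCD: a:c = 6:35

6:35


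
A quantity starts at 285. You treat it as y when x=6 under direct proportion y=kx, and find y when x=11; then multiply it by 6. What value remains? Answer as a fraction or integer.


Start with 285.
Step 1: Direct prop: k = (285)/6; new y = k*11 = 285*11/6 = 1045/2
Step 2: Multiply by 6: 1045/2 * 6 = 3135
Final result = 3135

3135


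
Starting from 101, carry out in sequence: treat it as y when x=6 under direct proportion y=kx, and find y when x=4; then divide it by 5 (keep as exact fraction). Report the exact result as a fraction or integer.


Start with 101.
Step 1: Direct prop: k = (101)/6; new y = k*4 = 101*4/6 = 202/3
Step 2: Divide by 5: 202/3 / 5 = 202/15
Final result = 202/15

202/15


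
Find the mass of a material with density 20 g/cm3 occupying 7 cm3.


Using mass = density * volume
Density = 20 g/cm3
Volume = 7 cm3
Mass = 20 * 7
= 140 g

140


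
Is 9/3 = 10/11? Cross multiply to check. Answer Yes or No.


Cross multiply to check 9/3 = 10/11
Left cross product: 9 * 11 = 99
Right cross product: 3 * 10 = 30
99 != 30
Not equal, so proportions differ => No

No


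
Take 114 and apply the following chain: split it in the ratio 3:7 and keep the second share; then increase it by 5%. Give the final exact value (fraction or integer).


Start with 114.
Step 1: Split 3:7, second share = 114 * 7/10 = 399/5
Step 2: Increase by 5%: 399/5 * 105/100 = 8379/100
Final result = 8379/100

8379/100


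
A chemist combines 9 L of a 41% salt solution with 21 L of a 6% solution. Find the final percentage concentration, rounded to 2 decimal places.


Solute in mixture 1 = 41% of 9 L = 9*41/100 = 369/100 L
Solute in mixture 2 = 6% of 21 L = 21*6/100 = 63/50 L
Total solute = 369/100 + 63/50 = 99/20 L
Total volume = 9 + 21 = 30 L
Final concentration = 99/20/30 * 100 = 16.50%

16.50


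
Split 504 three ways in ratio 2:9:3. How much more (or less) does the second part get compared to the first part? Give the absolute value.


Total parts = 2 + 9 + 3 = 14
Value per part = 504 / 14 = 36
Shares: 2*36=72, 9*36=324, 3*36=108
Second share = 324, first share = 72
Difference = |324 - 72| = 252

252


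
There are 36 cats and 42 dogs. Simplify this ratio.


Find GCD(36, 42)
GCD = 6
Divide both by 6: 36/6 = 6, 42/6 = 7
Simplified ratio = 6:7

6:7


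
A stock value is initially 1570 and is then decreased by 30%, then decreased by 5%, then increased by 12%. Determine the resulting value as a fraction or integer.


Start: 1570
Step 1: decrease by 30% => multiply by 70/100
  1570 * 70/100 = 1099
Step 2: decrease by 5% => multiply by 95/100
  1099 * 95/100 = 20881/20
Step 3: increase by 12% => multiply by 112/100
  20881/20 * 112/100 = 146167/125
Final value = 146167/125

146167/125


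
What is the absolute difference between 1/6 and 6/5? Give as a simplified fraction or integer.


Simplify: 1/6 = 1/6 and 6/5 = 6/5
Find common denominator: LCD = 30
Convert: 5/30 and 36/30
Difference = |5 - 36|/30 = 31/30
Simplified = 31/30

31/30


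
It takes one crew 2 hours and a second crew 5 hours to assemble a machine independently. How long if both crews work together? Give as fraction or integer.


Rate of A = 1/2 job per hour
Rate of B = 1/5 job per hour
Combined rate = 1/2 + 1/5
Find common denominator: (5 + 2)/(2*5) = 7/10
Combined rate = 7/10 job per hour
Time together = 1 / (7/10) = 10/7 hours

10/7


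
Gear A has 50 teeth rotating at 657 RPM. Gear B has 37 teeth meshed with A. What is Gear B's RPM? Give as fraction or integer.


Gear ratio: teeth_A * RPM_A = teeth_B * RPM_B
50 * 657 = 37 * RPM_B
32850 = 37 * RPM_B
RPM_B = 32850 / 37
RPM_B = 32850/37

32850/37


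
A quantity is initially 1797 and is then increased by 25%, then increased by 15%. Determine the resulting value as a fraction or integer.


Start: 1797
Step 1: increase by 25% => multiply by 125/100
  1797 * 125/100 = 8985/4
Step 2: increase by 15% => multiply by 115/100
  8985/4 * 115/100 = 41331/16
Final value = 41331/16

41331/16


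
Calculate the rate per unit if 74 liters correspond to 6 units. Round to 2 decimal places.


Total liters = 74
Number of units = 6
Unit rate = 74 / 6
= 12.33 liters per unit

12.33


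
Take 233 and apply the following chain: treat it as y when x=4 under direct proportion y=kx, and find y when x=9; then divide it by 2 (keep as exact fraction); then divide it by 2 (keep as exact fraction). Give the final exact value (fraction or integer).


Start with 233.
Step 1: Direct prop: k = (233)/4; new y = k*9 = 233*9/4 = 2097/4
Step 2: Divide by 2: 2097/4 / 2 = 2097/8
Step 3: Divide by 2: 2097/8 / 2 = 2097/16
Final result = 2097/16

2097/16


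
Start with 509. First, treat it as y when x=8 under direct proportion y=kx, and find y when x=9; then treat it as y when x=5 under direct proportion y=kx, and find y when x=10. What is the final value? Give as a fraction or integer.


Start with 509.
Step 1: Direct prop: k = (509)/8; new y = k*9 = 509*9/8 = 4581/8
Step 2: Direct prop: k = (4581/8)/5; new y = k*10 = 4581/8*10/5 = 4581/4
Final result = 4581/4

4581/4


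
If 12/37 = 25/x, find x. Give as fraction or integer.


Setting up: 12/37 = 25/x
Cross multiply: 12 * x = 37 * 25
12x = 925
x = 925/12
x = 925/12

925/12


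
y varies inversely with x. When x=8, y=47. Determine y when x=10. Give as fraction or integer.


Inverse proportion: y = k/x
Find k: k = 8 * 47 = 376
Compute y at x=10: y = 376/10
y = 188/5

188/5


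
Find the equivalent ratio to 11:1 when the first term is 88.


Original ratio: 11:1
First term target: 88
Scale factor = 88 / 11 = 8
Multiply second term: 1 * 8 = 8
Equivalent ratio = 88:8

88:8


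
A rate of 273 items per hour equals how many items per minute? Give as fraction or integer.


Converting from per hour to per minute
Rate = 273 items per hour
Divide by 60: 273/60
= 91/20 items per minute

91/20


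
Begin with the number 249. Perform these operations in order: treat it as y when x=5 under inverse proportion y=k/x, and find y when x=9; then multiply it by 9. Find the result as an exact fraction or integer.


Start with 249.
Step 1: Inverse prop: k = (249)*5; new y = k/9 = 249*5/9 = 415/3
Step 2: Multiply by 9: 415/3 * 9 = 1245
Final result = 1245

1245


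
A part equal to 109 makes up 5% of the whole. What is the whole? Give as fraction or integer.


Given: 109 is 5% of the whole
Set up: 109 = 5/100 * whole
whole = 109 * 100 / 5
whole = 10900 / 5
whole = 2180

2180


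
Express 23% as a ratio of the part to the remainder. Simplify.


Part = 23%, Remainder = 77%
Ratio = 23:77
GCD(23, 77) = 1
Simplify: 23:77 = 23:77

23:77


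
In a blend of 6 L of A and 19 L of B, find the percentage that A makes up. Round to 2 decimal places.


Volume of A = 6 L
Volume of B = 19 L
Total volume = 6 + 19 = 25 L
Percentage of A = (6/25) * 100
= 24.00%

24.00


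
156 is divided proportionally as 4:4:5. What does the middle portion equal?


Ratio = 4:4:5
Total parts = 4 + 4 + 5 = 13
Value per part = 156 / 13 = 12
First share = 4 * 12 = 48
Middle share = 4 * 12 = 48
Third share = 5 * 12 = 60

48


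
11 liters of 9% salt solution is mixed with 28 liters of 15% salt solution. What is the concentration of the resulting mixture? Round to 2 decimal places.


Solute in mixture 1 = 9% of 11 L = 11*9/100 = 99/100 L
Solute in mixture 2 = 15% of 28 L = 28*15/100 = 21/5 L
Total solute = 99/100 + 21/5 = 519/100 L
Total volume = 11 + 28 = 39 L
Final concentration = 519/100/39 * 100 = 13.31%

13.31


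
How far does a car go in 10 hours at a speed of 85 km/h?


Using distance = speed * time
Speed = 85 km/h
Time = 10 hours
Distance = 85 * 10
= 850 km

850


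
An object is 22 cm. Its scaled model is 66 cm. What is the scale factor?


Original length = 22 cm
Scaled length = 66 cm
Scale factor = 66 / 22
= 3

3


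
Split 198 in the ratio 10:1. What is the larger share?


Total parts = 10 + 1 = 11
Value per part = 198 / 11 = 18
First share = 10 * 18 = 180
Second share = 1 * 18 = 18
Larger share = 180

180


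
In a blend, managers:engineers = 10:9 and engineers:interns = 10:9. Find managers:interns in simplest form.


Given a:b = 10:9 and b:c = 10:9
Make b consistent. Multiply first ratio by 10: a:b = 100:90
Multiply second ratio by 9: b:c = 90:81
Now b = 90 in both, so a:b:c = 100:90:81
Therefore a:c = 100:81
Simplify by GCD: a:c = 100:81

100:81


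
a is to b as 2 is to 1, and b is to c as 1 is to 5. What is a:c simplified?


Given a:b = 2:1 and b:c = 1:5
Make b consistent. Multiply first ratio by 1: a:b = 2:1
Multiply second ratio by 1: b:c = 1:5
Now b = 1 in both, so a:b:c = 2:1:5
Therefore a:c = 2:5
Simplify by GCD: a:c = 2:5

2:5


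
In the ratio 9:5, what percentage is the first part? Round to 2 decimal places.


Total parts = 9 + 5 = 14
First part fraction = 9/14
Percentage = (9/14) * 100
= 0.642857 * 100
= 64.29%

64.29


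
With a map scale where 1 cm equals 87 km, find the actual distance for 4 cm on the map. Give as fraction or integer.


Map scale: 1 cm = 87 km
Measured distance on map = 4 cm
Set up proportion: 4 * 87 / 1
= 348 / 1
= 348 km

348


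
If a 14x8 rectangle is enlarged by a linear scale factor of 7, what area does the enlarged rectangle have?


Original dimensions: 14 x 8
Enlargement factor = 7
New width = 14 * 7 = 98
New height = 8 * 7 = 56
New area = 98 * 56 = 5488

5488


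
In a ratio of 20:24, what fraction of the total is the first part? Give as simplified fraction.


Total parts = 20 + 24 = 44
First part fraction = 20/44
Simplify: 20/44 = 5/11

5/11


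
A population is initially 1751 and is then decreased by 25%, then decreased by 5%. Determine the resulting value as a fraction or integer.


Start: 1751
Step 1: decrease by 25% => multiply by 75/100
  1751 * 75/100 = 5253/4
Step 2: decrease by 5% => multiply by 95/100
  5253/4 * 95/100 = 99807/80
Final value = 99807/80

99807/80


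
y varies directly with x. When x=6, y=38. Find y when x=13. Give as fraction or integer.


Direct proportion: y = kx
Find k: k = 38/6 = 19/3
Compute y at x=13: y = 19/3 * 13
y = 247/3

247/3


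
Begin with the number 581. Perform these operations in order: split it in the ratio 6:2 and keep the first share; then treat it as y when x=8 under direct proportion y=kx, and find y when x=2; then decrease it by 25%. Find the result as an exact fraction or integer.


Start with 581.
Step 1: Split 6:2, first share = 581 * 6/8 = 1743/4
Step 2: Direct prop: k = (1743/4)/8; new y = k*2 = 1743/4*2/8 = 1743/16
Step 3: Decrease by 25%: 1743/16 * 75/100 = 5229/64
Final result = 5229/64

5229/64


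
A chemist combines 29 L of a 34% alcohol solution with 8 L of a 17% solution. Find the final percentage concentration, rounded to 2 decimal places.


Solute in mixture 1 = 34% of 29 L = 29*34/100 = 493/50 L
Solute in mixture 2 = 17% of 8 L = 8*17/100 = 34/25 L
Total solute = 493/50 + 34/25 = 561/50 L
Total volume = 29 + 8 = 37 L
Final concentration = 561/50/37 * 100 = 30.32%

30.32


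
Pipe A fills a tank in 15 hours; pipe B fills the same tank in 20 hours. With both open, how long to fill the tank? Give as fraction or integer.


Rate of A = 1/15 job per hour
Rate of B = 1/20 job per hour
Combined rate = 1/15 + 1/20
Find common denominator: (20 + 15)/(15*20) = 35/300
Combined rate = 7/60 job per hour
Time together = 1 / (7/60) = 60/7 hours

60/7


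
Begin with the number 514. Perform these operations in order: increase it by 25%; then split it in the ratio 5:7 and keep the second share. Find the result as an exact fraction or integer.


Start with 514.
Step 1: Increase by 25%: 514 * 125/100 = 1285/2
Step 2: Split 5:7, second share = 1285/2 * 7/12 = 8995/24
Final result = 8995/24

8995/24


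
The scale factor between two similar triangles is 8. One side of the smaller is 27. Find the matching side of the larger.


Similar triangles have proportional sides
Scale factor = 8
Smaller side = 27
Corresponding larger side = 27 * 8
= 216

216


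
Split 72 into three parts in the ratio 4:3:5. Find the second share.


Ratio = 4:3:5
Total parts = 4 + 3 + 5 = 12
Value per part = 72 / 12 = 6
First share = 4 * 6 = 24
Middle share = 3 * 6 = 18
Third share = 5 * 6 = 30

18


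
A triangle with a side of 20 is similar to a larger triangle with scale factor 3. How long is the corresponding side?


Similar triangles have proportional sides
Scale factor = 3
Smaller side = 20
Corresponding larger side = 20 * 3
= 60

60


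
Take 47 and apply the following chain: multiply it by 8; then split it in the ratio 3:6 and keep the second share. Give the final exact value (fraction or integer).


Start with 47.
Step 1: Multiply by 8: 47 * 8 = 376
Step 2: Split 3:6, second share = 376 * 6/9 = 752/3
Final result = 752/3

752/3


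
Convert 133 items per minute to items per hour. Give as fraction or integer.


Converting from per minute to per hour
Rate = 133 items per minute
Multiply by 60: 133 * 60
= 7980 items per hour

7980


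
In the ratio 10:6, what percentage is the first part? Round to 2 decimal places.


Total parts = 10 + 6 = 16
First part fraction = 10/16
Percentage = (10/16) * 100
= 0.625 * 100
= 62.50%

62.50


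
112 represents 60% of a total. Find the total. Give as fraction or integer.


Given: 112 is 60% of the whole
Set up: 112 = 60/100 * whole
whole = 112 * 100 / 60
whole = 11200 / 60
whole = 560/3

560/3


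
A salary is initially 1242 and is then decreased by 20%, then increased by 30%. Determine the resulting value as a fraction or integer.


Start: 1242
Step 1: decrease by 20% => multiply by 80/100
  1242 * 80/100 = 4968/5
Step 2: increase by 30% => multiply by 130/100
  4968/5 * 130/100 = 32292/25
Final value = 32292/25

32292/25


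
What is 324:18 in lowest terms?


Find GCD(324, 18)
GCD = 18
Divide both by 18: 324/18 = 18, 18/18 = 1
Simplified ratio = 18:1

18:1


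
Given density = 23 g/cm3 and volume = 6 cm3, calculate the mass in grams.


Using mass = density * volume
Density = 23 g/cm3
Volume = 6 cm3
Mass = 23 * 6
= 138 g

138


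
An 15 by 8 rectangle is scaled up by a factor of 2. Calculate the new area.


Original dimensions: 15 x 8
Enlargement factor = 2
New width = 15 * 2 = 30
New height = 8 * 2 = 16
New area = 30 * 16 = 480

480


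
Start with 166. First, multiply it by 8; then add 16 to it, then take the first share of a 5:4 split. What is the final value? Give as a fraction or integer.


Start with 166.
Step 1: Multiply by 8: 166 * 8 = 1328
Step 2: Add 16: 1328+16=1344; split 5:4 first = 1344*5/9 = 2240/3
Final result = 2240/3

2240/3


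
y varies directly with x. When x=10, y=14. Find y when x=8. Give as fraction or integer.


Direct proportion: y = kx
Find k: k = 14/10 = 7/5
Compute y at x=8: y = 7/5 * 8
y = 56/5

56/5


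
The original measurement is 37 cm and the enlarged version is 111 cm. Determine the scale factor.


Original length = 37 cm
Scaled length = 111 cm
Scale factor = 111 / 37
= 3

3


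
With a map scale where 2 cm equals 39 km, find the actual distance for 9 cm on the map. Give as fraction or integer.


Map scale: 2 cm = 39 km
Measured distance on map = 9 cm
Set up proportion: 9 * 39 / 2
= 351 / 2
= 351/2 km

351/2


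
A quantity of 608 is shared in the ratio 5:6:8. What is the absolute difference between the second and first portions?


Total parts = 5 + 6 + 8 = 19
Value per part = 608 / 19 = 32
Shares: 5*32=160, 6*32=192, 8*32=256
Second share = 192, first share = 160
Difference = |192 - 160| = 32

32


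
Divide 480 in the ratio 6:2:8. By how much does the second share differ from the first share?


Total parts = 6 + 2 + 8 = 16
Value per part = 480 / 16 = 30
Shares: 6*30=180, 2*30=60, 8*30=240
Second share = 60, first share = 180
Difference = |60 - 180| = 120

120


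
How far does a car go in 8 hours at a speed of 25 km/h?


Using distance = speed * time
Speed = 25 km/h
Time = 8 hours
Distance = 25 * 8
= 200 km

200


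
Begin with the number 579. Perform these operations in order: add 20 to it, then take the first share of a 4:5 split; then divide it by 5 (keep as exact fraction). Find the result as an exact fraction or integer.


Start with 579.
Step 1: Add 20: 579+20=599; split 4:5 first = 599*4/9 = 2396/9
Step 2: Divide by 5: 2396/9 / 5 = 2396/45
Final result = 2396/45

2396/45


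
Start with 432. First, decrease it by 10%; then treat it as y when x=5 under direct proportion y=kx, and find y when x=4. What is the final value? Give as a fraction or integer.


Start with 432.
Step 1: Decrease by 10%: 432 * 90/100 = 1944/5
Step 2: Direct prop: k = (1944/5)/5; new y = k*4 = 1944/5*4/5 = 7776/25
Final result = 7776/25

7776/25


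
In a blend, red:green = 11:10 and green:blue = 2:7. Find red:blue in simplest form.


Given a:b = 11:10 and b:c = 2:7
Make b consistent. Multiply first ratio by 2: a:b = 22:20
Multiply second ratio by 10: b:c = 20:70
Now b = 20 in both, so a:b:c = 22:20:70
Therefore a:c = 22:70
Simplify by GCD: a:c = 11:35

11:35


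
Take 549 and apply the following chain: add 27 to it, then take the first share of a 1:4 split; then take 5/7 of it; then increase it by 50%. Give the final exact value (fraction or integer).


Start with 549.
Step 1: Add 27: 549+27=576; split 1:4 first = 576*1/5 = 576/5
Step 2: Take 5/7: 576/5 * 5/7 = 576/7
Step 3: Increase by 50%: 576/7 * 150/100 = 864/7
Final result = 864/7

864/7


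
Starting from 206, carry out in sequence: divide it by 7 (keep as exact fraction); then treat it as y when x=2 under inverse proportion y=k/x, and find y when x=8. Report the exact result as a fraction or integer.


Start with 206.
Step 1: Divide by 7: 206 / 7 = 206/7
Step 2: Inverse prop: k = (206/7)*2; new y = k/8 = 206/7*2/8 = 103/14
Final result = 103/14

103/14


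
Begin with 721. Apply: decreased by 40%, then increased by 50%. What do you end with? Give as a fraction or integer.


Start: 721
Step 1: decrease by 40% => multiply by 60/100
  721 * 60/100 = 2163/5
Step 2: increase by 50% => multiply by 150/100
  2163/5 * 150/100 = 6489/10
Final value = 6489/10

6489/10


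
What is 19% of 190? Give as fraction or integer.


Compute 19% of 190
Convert percentage: 19% = 19/100
Multiply: 190 * 19/100
= 3610/100
= 361/10

361/10


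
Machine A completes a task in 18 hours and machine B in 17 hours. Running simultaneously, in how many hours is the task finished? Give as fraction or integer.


Rate of A = 1/18 job per hour
Rate of B = 1/17 job per hour
Combined rate = 1/18 + 1/17
Find common denominator: (17 + 18)/(18*17) = 35/306
Combined rate = 35/306 job per hour
Time together = 1 / (35/306) = 306/35 hours

306/35


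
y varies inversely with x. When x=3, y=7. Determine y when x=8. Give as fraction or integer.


Inverse proportion: y = k/x
Find k: k = 3 * 7 = 21
Compute y at x=8: y = 21/8
y = 21/8

21/8


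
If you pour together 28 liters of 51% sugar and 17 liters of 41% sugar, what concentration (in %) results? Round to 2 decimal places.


Solute in mixture 1 = 51% of 28 L = 28*51/100 = 357/25 L
Solute in mixture 2 = 41% of 17 L = 17*41/100 = 697/100 L
Total solute = 357/25 + 697/100 = 85/4 L
Total volume = 28 + 17 = 45 L
Final concentration = 85/4/45 * 100 = 47.22%

47.22


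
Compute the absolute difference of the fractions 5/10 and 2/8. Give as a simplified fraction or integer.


Simplify: 5/10 = 1/2 and 2/8 = 1/4
Find common denominator: LCD = 4
Convert: 2/4 and 1/4
Difference = |2 - 1|/4 = 1/4
Simplified = 1/4

1/4


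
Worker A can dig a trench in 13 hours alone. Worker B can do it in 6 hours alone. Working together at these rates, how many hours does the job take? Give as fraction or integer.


Rate of A = 1/13 job per hour
Rate of B = 1/6 job per hour
Combined rate = 1/13 + 1/6
Find common denominator: (6 + 13)/(13*6) = 19/78
Combined rate = 19/78 job per hour
Time together = 1 / (19/78) = 78/19 hours

78/19


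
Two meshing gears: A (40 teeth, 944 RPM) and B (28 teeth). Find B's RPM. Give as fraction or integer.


Gear ratio: teeth_A * RPM_A = teeth_B * RPM_B
40 * 944 = 28 * RPM_B
37760 = 28 * RPM_B
RPM_B = 37760 / 28
RPM_B = 9440/7

9440/7


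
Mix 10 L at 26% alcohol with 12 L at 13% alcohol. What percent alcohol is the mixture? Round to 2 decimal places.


Solute in mixture 1 = 26% of 10 L = 10*26/100 = 13/5 L
Solute in mixture 2 = 13% of 12 L = 12*13/100 = 39/25 L
Total solute = 13/5 + 39/25 = 104/25 L
Total volume = 10 + 12 = 22 L
Final concentration = 104/25/22 * 100 = 18.91%

18.91


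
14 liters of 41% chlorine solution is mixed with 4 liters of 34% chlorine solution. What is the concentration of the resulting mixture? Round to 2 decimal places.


Solute in mixture 1 = 41% of 14 L = 14*41/100 = 287/50 L
Solute in mixture 2 = 34% of 4 L = 4*34/100 = 34/25 L
Total solute = 287/50 + 34/25 = 71/10 L
Total volume = 14 + 4 = 18 L
Final concentration = 71/10/18 * 100 = 39.44%

39.44


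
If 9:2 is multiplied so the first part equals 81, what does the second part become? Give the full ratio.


Original ratio: 9:2
First term target: 81
Scale factor = 81 / 9 = 9
Multiply second term: 2 * 9 = 18
Equivalent ratio = 81:18

81:18


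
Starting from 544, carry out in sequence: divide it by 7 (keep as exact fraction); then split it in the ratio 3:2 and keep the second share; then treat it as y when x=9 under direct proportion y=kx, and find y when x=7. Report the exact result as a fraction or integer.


Start with 544.
Step 1: Divide by 7: 544 / 7 = 544/7
Step 2: Split 3:2, second share = 544/7 * 2/5 = 1088/35
Step 3: Direct prop: k = (1088/35)/9; new y = k*7 = 1088/35*7/9 = 1088/45
Final result = 1088/45

1088/45


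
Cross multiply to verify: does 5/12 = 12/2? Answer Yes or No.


Cross multiply to check 5/12 = 12/2
Left cross product: 5 * 2 = 10
Right cross product: 12 * 12 = 144
10 != 144
Not equal, so proportions differ => No

No


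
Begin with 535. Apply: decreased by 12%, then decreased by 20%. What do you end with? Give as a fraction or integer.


Start: 535
Step 1: decrease by 12% => multiply by 88/100
  535 * 88/100 = 2354/5
Step 2: decrease by 20% => multiply by 80/100
  2354/5 * 80/100 = 9416/25
Final value = 9416/25

9416/25


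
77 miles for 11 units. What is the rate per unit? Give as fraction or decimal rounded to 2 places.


Total miles = 77
Number of units = 11
Unit rate = 77 / 11
= 7 miles per unit

7


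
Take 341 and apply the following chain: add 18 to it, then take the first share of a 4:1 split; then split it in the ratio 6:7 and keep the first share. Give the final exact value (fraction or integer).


Start with 341.
Step 1: Add 18: 341+18=359; split 4:1 first = 359*4/5 = 1436/5
Step 2: Split 6:7, first share = 1436/5 * 6/13 = 8616/65
Final result = 8616/65

8616/65


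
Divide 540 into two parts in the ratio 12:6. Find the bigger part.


Total parts = 12 + 6 = 18
Value per part = 540 / 18 = 30
First share = 12 * 30 = 360
Second share = 6 * 30 = 180
Larger share = 360

360


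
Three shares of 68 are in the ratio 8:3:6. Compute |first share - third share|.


Total parts = 8 + 3 + 6 = 17
Value per part = 68 / 17 = 4
Shares: 8*4=32, 3*4=12, 6*4=24
First share = 32, third share = 24
Difference = |32 - 24| = 8

8


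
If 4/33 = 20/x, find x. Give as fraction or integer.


Setting up: 4/33 = 20/x
Cross multiply: 4 * x = 33 * 20
4x = 660
x = 660/4
x = 165

165


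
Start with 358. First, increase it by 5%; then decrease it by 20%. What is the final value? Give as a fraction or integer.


Start with 358.
Step 1: Increase by 5%: 358 * 105/100 = 3759/10
Step 2: Decrease by 20%: 3759/10 * 80/100 = 7518/25
Final result = 7518/25

7518/25


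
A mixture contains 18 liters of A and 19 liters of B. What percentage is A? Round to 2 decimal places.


Volume of A = 18 L
Volume of B = 19 L
Total volume = 18 + 19 = 37 L
Percentage of A = (18/37) * 100
= 48.65%

48.65


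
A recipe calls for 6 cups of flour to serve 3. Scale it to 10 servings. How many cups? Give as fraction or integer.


Original: 6 cups for 3 servings
Target servings = 10
Scaling factor = 10/3
New amount = 6 * 10/3
= 60/3
= 20 cups

20


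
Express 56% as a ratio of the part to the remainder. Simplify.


Part = 56%, Remainder = 44%
Ratio = 56:44
GCD(56, 44) = 4
Simplify: 14:11 = 14:11

14:11


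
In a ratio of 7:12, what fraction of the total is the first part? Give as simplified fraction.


Total parts = 7 + 12 = 19
First part fraction = 7/19
Simplify: 7/19 = 7/19

7/19


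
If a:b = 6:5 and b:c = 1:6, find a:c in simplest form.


Given a:b = 6:5 and b:c = 1:6
Make b consistent. Multiply first ratio by 1: a:b = 6:5
Multiply second ratio by 5: b:c = 5:30
Now b = 5 in both, so a:b:c = 6:5:30
Therefore a:c = 6:30
Simplify by GCD: a:c = 1:5

1:5


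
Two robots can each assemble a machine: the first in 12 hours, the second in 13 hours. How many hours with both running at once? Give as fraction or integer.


Rate of A = 1/12 job per hour
Rate of B = 1/13 job per hour
Combined rate = 1/12 + 1/13
Find common denominator: (13 + 12)/(12*13) = 25/156
Combined rate = 25/156 job per hour
Time together = 1 / (25/156) = 156/25 hours

156/25


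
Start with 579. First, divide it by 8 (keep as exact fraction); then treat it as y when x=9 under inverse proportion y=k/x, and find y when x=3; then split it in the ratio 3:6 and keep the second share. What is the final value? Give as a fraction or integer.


Start with 579.
Step 1: Divide by 8: 579 / 8 = 579/8
Step 2: Inverse prop: k = (579/8)*9; new y = k/3 = 579/8*9/3 = 1737/8
Step 3: Split 3:6, second share = 1737/8 * 6/9 = 579/4
Final result = 579/4

579/4


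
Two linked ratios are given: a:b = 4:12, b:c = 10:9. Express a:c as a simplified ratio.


Given a:b = 4:12 and b:c = 10:9
Make b consistent. Multiply first ratio by 10: a:b = 40:120
Multiply second ratio by 12: b:c = 120:108
Now b = 120 in both, so a:b:c = 40:120:108
Therefore a:c = 40:108
Simplify by GCD: a:c = 10:27

10:27


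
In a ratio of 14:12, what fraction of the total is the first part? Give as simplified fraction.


Total parts = 14 + 12 = 26
First part fraction = 14/26
Simplify: 14/26 = 7/13

7/13


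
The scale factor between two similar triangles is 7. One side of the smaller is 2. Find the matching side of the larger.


Similar triangles have proportional sides
Scale factor = 7
Smaller side = 2
Corresponding larger side = 2 * 7
= 14

14


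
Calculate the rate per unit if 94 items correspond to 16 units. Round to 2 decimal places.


Total items = 94
Number of units = 16
Unit rate = 94 / 16
= 5.88 items per unit

5.88


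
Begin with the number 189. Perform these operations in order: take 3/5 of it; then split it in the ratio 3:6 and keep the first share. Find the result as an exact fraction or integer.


Start with 189.
Step 1: Take 3/5: 189 * 3/5 = 567/5
Step 2: Split 3:6, first share = 567/5 * 3/9 = 189/5
Final result = 189/5

189/5


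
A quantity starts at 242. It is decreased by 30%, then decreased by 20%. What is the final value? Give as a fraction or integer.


Start: 242
Step 1: decrease by 30% => multiply by 70/100
  242 * 70/100 = 847/5
Step 2: decrease by 20% => multiply by 80/100
  847/5 * 80/100 = 3388/25
Final value = 3388/25

3388/25


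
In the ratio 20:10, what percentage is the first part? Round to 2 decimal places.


Total parts = 20 + 10 = 30
First part fraction = 20/30
Percentage = (20/30) * 100
= 0.666667 * 100
= 66.67%

66.67


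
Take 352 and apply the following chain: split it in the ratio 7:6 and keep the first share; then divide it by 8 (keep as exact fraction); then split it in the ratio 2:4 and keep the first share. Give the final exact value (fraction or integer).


Start with 352.
Step 1: Split 7:6, first share = 352 * 7/13 = 2464/13
Step 2: Divide by 8: 2464/13 / 8 = 308/13
Step 3: Split 2:4, first share = 308/13 * 2/6 = 308/39
Final result = 308/39

308/39


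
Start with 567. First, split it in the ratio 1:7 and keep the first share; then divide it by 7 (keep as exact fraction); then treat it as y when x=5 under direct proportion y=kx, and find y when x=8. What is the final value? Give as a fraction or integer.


Start with 567.
Step 1: Split 1:7, first share = 567 * 1/8 = 567/8
Step 2: Divide by 7: 567/8 / 7 = 81/8
Step 3: Direct prop: k = (81/8)/5; new y = k*8 = 81/8*8/5 = 81/5
Final result = 81/5

81/5


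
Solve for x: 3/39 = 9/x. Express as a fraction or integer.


Setting up: 3/39 = 9/x
Cross multiply: 3 * x = 39 * 9
3x = 351
x = 351/3
x = 117

117


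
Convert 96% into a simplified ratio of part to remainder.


Part = 96%, Remainder = 4%
Ratio = 96:4
GCD(96, 4) = 4
Simplify: 24:1 = 24:1

24:1


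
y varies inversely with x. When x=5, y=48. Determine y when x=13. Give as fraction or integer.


Inverse proportion: y = k/x
Find k: k = 5 * 48 = 240
Compute y at x=13: y = 240/13
y = 240/13

240/13


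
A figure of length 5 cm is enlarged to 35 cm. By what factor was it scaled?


Original length = 5 cm
Scaled length = 35 cm
Scale factor = 35 / 5
= 7

7


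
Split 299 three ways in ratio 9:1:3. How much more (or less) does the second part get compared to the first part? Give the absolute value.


Total parts = 9 + 1 + 3 = 13
Value per part = 299 / 13 = 23
Shares: 9*23=207, 1*23=23, 3*23=69
Second share = 23, first share = 207
Difference = |23 - 207| = 184

184


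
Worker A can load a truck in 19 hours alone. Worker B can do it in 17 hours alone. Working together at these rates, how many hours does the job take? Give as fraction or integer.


Rate of A = 1/19 job per hour
Rate of B = 1/17 job per hour
Combined rate = 1/19 + 1/17
Find common denominator: (17 + 19)/(19*17) = 36/323
Combined rate = 36/323 job per hour
Time together = 1 / (36/323) = 323/36 hours

323/36
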